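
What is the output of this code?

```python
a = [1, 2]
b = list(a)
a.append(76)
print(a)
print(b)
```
[1, 2, 76]
[1, 2]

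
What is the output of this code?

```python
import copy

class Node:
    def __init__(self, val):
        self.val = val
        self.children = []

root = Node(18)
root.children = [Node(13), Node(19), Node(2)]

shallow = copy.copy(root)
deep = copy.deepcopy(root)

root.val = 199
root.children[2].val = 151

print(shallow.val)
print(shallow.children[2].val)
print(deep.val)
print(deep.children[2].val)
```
18
151
18
2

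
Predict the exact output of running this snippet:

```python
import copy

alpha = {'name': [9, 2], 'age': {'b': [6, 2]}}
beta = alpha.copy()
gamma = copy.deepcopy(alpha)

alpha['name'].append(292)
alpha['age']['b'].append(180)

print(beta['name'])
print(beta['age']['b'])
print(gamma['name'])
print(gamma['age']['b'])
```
[9, 2, 292]
[6, 2, 180]
[9, 2]
[6, 2]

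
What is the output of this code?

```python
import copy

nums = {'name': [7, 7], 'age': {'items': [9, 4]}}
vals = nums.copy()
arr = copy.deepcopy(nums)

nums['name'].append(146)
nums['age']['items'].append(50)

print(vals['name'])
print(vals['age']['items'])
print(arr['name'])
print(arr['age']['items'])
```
[7, 7, 146]
[9, 4, 50]
[7, 7]
[9, 4]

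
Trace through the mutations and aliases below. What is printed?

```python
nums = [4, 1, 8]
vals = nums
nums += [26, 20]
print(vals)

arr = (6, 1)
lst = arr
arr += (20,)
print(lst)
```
[4, 1, 8, 26, 20]
(6, 1)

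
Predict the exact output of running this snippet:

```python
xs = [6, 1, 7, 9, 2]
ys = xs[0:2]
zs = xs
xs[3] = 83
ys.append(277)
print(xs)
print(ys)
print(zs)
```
[6, 1, 7, 83, 2]
[6, 1, 277]
[6, 1, 7, 83, 2]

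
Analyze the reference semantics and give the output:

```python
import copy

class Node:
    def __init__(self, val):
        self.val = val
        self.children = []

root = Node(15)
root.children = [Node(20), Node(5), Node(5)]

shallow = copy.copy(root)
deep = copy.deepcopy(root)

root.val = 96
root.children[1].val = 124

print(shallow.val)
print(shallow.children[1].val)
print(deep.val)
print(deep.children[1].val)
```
15
124
15
5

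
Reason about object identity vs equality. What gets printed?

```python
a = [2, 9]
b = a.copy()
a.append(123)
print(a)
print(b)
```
[2, 9, 123]
[2, 9]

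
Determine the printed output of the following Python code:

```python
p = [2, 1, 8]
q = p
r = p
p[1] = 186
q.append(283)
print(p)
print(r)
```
[2, 186, 8, 283]
[2, 186, 8, 283]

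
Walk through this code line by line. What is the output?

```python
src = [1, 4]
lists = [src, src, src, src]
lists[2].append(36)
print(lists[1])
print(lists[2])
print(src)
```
[1, 4, 36]
[1, 4, 36]
[1, 4, 36]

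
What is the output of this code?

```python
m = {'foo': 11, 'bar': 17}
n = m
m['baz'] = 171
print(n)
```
{'foo': 11, 'bar': 17, 'baz': 171}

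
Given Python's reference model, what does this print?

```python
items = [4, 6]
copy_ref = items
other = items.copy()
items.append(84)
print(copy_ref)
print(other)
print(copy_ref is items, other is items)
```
[4, 6, 84]
[4, 6]
True False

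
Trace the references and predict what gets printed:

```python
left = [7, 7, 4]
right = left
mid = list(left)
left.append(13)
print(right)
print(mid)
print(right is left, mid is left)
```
[7, 7, 4, 13]
[7, 7, 4]
True False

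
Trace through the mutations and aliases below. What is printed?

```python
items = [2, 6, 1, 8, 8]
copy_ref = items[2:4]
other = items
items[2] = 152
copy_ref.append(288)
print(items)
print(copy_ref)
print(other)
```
[2, 6, 152, 8, 8]
[1, 8, 288]
[2, 6, 152, 8, 8]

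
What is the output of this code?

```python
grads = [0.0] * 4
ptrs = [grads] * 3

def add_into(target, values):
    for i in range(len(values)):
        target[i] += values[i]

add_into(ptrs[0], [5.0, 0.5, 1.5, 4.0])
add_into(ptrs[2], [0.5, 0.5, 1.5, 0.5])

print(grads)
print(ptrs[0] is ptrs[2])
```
[5.5, 1.0, 3.0, 4.5]
True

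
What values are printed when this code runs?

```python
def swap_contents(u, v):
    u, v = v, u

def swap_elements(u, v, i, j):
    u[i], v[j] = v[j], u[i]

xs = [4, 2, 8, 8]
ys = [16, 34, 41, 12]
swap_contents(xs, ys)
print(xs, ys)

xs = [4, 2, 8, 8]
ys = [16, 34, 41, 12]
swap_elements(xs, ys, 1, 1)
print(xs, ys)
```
[4, 2, 8, 8] [16, 34, 41, 12]
[4, 34, 8, 8] [16, 2, 41, 12]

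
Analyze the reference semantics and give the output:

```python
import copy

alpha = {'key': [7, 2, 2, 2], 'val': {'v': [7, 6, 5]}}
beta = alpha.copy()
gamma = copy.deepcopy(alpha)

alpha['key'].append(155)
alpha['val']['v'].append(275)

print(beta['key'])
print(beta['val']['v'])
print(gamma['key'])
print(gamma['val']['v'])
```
[7, 2, 2, 2, 155]
[7, 6, 5, 275]
[7, 2, 2, 2]
[7, 6, 5]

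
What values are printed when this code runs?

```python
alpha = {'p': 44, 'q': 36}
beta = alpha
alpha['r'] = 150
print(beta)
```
{'p': 44, 'q': 36, 'r': 150}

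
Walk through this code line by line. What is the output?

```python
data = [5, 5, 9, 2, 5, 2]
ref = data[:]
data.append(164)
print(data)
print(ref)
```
[5, 5, 9, 2, 5, 2, 164]
[5, 5, 9, 2, 5, 2]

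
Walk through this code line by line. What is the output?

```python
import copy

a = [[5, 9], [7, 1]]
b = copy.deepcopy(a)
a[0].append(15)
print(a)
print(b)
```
[[5, 9, 15], [7, 1]]
[[5, 9], [7, 1]]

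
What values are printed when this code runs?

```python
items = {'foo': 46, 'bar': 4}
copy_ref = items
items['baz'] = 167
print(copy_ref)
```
{'foo': 46, 'bar': 4, 'baz': 167}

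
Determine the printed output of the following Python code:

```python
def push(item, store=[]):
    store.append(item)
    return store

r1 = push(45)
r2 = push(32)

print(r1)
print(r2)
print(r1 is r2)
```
[45, 32]
[45, 32]
True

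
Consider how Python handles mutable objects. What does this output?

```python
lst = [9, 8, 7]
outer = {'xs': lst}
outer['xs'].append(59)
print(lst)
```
[9, 8, 7, 59]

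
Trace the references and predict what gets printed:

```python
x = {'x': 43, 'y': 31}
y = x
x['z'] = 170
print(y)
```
{'x': 43, 'y': 31, 'z': 170}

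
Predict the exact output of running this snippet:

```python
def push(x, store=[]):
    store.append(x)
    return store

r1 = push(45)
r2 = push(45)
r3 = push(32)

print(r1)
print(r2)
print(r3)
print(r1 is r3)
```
[45, 45, 32]
[45, 45, 32]
[45, 45, 32]
True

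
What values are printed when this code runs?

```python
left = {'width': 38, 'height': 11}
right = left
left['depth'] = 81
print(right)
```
{'width': 38, 'height': 11, 'depth': 81}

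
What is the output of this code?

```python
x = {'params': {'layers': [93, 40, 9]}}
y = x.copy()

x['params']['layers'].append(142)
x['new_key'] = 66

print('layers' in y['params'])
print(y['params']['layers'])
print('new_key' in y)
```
True
[93, 40, 9, 142]
False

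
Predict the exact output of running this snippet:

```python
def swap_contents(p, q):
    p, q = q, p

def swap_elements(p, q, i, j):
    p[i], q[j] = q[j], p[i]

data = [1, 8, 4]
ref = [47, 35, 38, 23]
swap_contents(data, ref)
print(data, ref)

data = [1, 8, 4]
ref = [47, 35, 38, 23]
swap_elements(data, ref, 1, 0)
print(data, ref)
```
[1, 8, 4] [47, 35, 38, 23]
[1, 47, 4] [8, 35, 38, 23]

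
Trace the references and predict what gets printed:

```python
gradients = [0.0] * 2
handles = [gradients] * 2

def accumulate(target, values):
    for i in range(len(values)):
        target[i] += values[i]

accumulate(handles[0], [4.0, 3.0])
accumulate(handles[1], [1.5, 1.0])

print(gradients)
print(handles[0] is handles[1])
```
[5.5, 4.0]
True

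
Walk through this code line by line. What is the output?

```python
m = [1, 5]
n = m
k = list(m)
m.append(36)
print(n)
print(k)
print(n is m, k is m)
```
[1, 5, 36]
[1, 5]
True False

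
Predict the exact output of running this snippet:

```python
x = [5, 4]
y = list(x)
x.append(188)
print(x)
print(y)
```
[5, 4, 188]
[5, 4]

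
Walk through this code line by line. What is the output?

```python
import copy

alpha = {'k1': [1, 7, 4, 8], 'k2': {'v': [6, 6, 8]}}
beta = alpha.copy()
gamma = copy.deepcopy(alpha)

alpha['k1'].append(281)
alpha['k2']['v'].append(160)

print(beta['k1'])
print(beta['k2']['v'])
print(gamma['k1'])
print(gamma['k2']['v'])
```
[1, 7, 4, 8, 281]
[6, 6, 8, 160]
[1, 7, 4, 8]
[6, 6, 8]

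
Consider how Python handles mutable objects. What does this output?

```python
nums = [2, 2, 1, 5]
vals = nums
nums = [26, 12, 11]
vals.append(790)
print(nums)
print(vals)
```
[26, 12, 11]
[2, 2, 1, 5, 790]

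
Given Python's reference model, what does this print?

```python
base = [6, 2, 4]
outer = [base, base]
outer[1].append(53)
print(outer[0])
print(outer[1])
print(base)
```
[6, 2, 4, 53]
[6, 2, 4, 53]
[6, 2, 4, 53]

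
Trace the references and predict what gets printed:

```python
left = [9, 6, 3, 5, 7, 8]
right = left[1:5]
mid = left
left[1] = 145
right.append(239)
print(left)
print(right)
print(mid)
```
[9, 145, 3, 5, 7, 8]
[6, 3, 5, 7, 239]
[9, 145, 3, 5, 7, 8]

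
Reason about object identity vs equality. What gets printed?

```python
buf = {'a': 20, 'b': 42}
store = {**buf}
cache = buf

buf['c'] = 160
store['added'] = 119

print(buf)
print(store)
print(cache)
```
{'a': 20, 'b': 42, 'c': 160}
{'a': 20, 'b': 42, 'added': 119}
{'a': 20, 'b': 42, 'c': 160}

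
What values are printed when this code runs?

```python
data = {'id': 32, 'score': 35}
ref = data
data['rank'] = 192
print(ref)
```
{'id': 32, 'score': 35, 'rank': 192}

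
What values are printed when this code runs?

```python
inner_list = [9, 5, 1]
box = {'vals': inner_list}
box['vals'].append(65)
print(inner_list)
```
[9, 5, 1, 65]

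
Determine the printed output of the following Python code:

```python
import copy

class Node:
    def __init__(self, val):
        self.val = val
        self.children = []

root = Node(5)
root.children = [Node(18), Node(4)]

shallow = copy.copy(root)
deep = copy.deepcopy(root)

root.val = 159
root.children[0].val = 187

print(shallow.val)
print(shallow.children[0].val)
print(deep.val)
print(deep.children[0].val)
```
5
187
5
18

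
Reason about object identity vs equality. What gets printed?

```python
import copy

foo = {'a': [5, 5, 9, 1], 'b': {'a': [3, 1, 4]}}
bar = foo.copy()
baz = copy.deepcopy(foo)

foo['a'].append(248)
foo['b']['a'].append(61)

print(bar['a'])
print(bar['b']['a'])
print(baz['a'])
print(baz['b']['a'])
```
[5, 5, 9, 1, 248]
[3, 1, 4, 61]
[5, 5, 9, 1]
[3, 1, 4]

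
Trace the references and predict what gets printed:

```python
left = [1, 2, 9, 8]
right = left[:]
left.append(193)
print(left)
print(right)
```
[1, 2, 9, 8, 193]
[1, 2, 9, 8]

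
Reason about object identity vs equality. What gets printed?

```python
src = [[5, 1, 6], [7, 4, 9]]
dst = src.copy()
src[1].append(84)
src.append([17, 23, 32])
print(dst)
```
[[5, 1, 6], [7, 4, 9, 84]]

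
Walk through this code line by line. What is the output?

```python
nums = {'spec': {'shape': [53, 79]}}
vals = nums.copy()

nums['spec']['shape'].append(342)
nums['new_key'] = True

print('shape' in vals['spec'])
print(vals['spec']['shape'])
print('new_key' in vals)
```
True
[53, 79, 342]
False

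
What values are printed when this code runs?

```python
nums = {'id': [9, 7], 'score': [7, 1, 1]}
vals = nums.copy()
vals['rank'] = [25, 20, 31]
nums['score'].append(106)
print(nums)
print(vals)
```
{'id': [9, 7], 'score': [7, 1, 1, 106]}
{'id': [9, 7], 'score': [7, 1, 1, 106], 'rank': [25, 20, 31]}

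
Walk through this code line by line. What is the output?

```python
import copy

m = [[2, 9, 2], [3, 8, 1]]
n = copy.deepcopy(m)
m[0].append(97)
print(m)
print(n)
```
[[2, 9, 2, 97], [3, 8, 1]]
[[2, 9, 2], [3, 8, 1]]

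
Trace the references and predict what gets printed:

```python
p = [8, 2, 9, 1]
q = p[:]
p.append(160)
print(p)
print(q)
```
[8, 2, 9, 1, 160]
[8, 2, 9, 1]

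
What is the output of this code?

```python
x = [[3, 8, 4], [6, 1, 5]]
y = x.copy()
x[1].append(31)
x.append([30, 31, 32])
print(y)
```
[[3, 8, 4], [6, 1, 5, 31]]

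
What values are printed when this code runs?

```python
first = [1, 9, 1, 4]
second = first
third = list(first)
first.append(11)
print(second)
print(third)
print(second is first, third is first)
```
[1, 9, 1, 4, 11]
[1, 9, 1, 4]
True False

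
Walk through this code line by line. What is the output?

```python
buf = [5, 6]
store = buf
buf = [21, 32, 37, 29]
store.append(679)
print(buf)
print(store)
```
[21, 32, 37, 29]
[5, 6, 679]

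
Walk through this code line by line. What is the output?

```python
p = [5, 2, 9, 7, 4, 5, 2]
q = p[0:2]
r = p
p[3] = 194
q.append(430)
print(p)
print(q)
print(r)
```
[5, 2, 9, 194, 4, 5, 2]
[5, 2, 430]
[5, 2, 9, 194, 4, 5, 2]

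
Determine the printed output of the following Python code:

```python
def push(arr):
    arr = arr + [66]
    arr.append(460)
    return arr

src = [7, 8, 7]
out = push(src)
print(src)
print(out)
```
[7, 8, 7]
[7, 8, 7, 66, 460]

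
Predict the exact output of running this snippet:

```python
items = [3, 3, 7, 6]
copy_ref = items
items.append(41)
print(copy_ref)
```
[3, 3, 7, 6, 41]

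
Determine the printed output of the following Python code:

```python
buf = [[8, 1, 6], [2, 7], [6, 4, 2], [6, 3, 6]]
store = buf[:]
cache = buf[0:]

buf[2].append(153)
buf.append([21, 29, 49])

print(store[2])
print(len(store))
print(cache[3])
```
[6, 4, 2, 153]
4
[6, 3, 6]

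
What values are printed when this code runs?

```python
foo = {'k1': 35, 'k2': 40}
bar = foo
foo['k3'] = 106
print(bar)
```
{'k1': 35, 'k2': 40, 'k3': 106}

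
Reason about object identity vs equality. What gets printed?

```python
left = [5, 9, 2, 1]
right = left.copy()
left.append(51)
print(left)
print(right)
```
[5, 9, 2, 1, 51]
[5, 9, 2, 1]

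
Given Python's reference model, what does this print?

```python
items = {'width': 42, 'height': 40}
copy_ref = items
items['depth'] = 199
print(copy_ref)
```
{'width': 42, 'height': 40, 'depth': 199}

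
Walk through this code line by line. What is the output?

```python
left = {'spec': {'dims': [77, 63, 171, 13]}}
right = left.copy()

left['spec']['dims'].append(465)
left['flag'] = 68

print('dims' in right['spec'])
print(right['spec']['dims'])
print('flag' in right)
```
True
[77, 63, 171, 13, 465]
False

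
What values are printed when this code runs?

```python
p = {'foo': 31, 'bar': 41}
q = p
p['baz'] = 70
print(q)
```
{'foo': 31, 'bar': 41, 'baz': 70}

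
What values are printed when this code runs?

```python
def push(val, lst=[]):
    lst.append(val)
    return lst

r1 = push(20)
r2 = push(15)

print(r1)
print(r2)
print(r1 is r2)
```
[20, 15]
[20, 15]
True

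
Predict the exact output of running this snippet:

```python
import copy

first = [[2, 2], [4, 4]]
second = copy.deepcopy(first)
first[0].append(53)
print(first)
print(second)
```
[[2, 2, 53], [4, 4]]
[[2, 2], [4, 4]]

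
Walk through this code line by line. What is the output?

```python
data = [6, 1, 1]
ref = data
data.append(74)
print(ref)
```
[6, 1, 1, 74]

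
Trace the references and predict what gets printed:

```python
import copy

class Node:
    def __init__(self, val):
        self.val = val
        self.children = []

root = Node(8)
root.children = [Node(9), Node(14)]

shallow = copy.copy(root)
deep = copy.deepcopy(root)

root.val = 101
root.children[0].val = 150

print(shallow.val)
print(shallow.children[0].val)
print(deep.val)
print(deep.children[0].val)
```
8
150
8
9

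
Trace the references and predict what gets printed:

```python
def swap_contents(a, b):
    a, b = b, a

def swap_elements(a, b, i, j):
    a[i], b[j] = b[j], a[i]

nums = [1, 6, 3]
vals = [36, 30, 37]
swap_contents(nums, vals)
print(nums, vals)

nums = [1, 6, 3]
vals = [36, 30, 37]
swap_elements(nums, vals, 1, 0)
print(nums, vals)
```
[1, 6, 3] [36, 30, 37]
[1, 36, 3] [6, 30, 37]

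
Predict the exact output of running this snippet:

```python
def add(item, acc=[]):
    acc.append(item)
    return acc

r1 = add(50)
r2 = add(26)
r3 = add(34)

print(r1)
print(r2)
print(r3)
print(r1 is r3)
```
[50, 26, 34]
[50, 26, 34]
[50, 26, 34]
True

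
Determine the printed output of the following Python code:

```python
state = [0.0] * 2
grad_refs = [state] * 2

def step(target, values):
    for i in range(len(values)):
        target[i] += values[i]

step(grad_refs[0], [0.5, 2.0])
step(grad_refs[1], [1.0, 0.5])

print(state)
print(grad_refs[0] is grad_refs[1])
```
[1.5, 2.5]
True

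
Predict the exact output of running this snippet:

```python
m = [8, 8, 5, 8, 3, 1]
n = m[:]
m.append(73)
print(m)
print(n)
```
[8, 8, 5, 8, 3, 1, 73]
[8, 8, 5, 8, 3, 1]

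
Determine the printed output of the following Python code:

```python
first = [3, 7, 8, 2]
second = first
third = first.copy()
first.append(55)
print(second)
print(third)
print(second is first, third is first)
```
[3, 7, 8, 2, 55]
[3, 7, 8, 2]
True False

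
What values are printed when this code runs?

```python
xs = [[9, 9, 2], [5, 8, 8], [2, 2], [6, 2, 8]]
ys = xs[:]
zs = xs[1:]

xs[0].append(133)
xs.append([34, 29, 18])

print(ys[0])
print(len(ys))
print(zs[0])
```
[9, 9, 2, 133]
4
[5, 8, 8]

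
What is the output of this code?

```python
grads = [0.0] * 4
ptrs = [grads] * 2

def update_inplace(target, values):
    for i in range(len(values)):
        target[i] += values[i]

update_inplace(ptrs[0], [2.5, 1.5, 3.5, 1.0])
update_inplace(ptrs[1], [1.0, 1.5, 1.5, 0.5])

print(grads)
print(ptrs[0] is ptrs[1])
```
[3.5, 3.0, 5.0, 1.5]
True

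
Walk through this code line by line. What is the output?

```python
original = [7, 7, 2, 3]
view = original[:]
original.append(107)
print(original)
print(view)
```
[7, 7, 2, 3, 107]
[7, 7, 2, 3]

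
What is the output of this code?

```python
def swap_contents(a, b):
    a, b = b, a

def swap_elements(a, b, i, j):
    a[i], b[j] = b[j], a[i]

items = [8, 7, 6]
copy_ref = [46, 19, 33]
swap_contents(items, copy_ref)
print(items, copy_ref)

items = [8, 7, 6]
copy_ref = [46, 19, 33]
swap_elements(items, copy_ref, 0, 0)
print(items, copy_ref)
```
[8, 7, 6] [46, 19, 33]
[46, 7, 6] [8, 19, 33]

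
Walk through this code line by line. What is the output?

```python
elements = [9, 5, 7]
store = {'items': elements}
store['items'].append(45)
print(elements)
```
[9, 5, 7, 45]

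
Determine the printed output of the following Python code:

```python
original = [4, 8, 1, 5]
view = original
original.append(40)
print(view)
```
[4, 8, 1, 5, 40]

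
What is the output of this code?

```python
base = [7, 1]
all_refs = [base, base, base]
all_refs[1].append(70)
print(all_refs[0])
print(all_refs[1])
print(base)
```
[7, 1, 70]
[7, 1, 70]
[7, 1, 70]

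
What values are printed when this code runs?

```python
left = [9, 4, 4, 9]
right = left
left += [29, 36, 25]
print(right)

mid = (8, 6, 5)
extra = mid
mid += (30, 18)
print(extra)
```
[9, 4, 4, 9, 29, 36, 25]
(8, 6, 5)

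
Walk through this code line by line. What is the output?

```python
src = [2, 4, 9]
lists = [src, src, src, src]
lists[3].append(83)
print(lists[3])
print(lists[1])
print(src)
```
[2, 4, 9, 83]
[2, 4, 9, 83]
[2, 4, 9, 83]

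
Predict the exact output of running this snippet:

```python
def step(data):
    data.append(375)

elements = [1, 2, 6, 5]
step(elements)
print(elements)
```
[1, 2, 6, 5, 375]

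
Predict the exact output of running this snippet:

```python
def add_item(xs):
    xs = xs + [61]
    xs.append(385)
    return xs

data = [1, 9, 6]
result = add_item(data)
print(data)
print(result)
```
[1, 9, 6]
[1, 9, 6, 61, 385]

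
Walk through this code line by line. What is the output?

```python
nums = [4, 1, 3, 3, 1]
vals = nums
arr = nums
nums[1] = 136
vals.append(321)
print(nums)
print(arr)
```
[4, 136, 3, 3, 1, 321]
[4, 136, 3, 3, 1, 321]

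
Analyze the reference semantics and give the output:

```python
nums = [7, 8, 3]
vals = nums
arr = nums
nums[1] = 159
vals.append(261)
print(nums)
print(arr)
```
[7, 159, 3, 261]
[7, 159, 3, 261]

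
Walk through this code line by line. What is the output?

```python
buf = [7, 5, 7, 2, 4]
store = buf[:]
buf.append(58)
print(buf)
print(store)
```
[7, 5, 7, 2, 4, 58]
[7, 5, 7, 2, 4]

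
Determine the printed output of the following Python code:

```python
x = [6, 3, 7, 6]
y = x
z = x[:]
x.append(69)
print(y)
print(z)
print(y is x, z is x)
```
[6, 3, 7, 6, 69]
[6, 3, 7, 6]
True False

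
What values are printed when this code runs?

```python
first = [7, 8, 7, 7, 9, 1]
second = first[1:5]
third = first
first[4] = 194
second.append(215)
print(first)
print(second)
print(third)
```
[7, 8, 7, 7, 194, 1]
[8, 7, 7, 9, 215]
[7, 8, 7, 7, 194, 1]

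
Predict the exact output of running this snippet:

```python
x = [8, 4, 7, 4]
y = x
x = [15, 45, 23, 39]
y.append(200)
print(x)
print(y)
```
[15, 45, 23, 39]
[8, 4, 7, 4, 200]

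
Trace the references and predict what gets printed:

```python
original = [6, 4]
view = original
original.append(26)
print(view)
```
[6, 4, 26]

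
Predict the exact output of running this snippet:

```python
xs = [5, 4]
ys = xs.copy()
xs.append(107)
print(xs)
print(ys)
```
[5, 4, 107]
[5, 4]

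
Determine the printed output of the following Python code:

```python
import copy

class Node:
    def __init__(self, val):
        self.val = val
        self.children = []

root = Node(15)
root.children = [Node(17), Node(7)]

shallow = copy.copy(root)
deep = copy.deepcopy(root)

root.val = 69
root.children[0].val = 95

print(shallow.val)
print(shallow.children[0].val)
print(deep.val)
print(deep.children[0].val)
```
15
95
15
17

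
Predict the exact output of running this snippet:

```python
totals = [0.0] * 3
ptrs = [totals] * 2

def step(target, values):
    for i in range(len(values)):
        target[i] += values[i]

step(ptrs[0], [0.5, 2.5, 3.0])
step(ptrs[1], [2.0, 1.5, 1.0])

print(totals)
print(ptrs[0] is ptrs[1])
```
[2.5, 4.0, 4.0]
True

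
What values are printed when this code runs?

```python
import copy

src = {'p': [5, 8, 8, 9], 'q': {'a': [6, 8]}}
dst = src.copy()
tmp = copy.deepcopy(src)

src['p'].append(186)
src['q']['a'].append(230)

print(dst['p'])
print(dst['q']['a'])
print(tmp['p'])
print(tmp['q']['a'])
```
[5, 8, 8, 9, 186]
[6, 8, 230]
[5, 8, 8, 9]
[6, 8]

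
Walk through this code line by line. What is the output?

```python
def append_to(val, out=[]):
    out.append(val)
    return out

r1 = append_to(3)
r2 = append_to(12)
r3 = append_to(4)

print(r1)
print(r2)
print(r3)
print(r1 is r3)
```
[3, 12, 4]
[3, 12, 4]
[3, 12, 4]
True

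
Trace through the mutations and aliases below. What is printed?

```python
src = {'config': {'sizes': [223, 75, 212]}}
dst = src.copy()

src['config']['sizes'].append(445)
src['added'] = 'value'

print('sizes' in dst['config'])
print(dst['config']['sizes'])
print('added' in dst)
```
True
[223, 75, 212, 445]
False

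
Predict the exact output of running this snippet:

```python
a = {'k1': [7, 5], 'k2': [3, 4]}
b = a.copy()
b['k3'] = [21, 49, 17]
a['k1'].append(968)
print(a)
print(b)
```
{'k1': [7, 5, 968], 'k2': [3, 4]}
{'k1': [7, 5, 968], 'k2': [3, 4], 'k3': [21, 49, 17]}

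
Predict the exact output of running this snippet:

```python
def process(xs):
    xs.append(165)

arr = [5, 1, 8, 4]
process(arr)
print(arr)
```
[5, 1, 8, 4, 165]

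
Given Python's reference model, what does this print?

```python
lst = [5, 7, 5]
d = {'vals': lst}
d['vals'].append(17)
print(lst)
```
[5, 7, 5, 17]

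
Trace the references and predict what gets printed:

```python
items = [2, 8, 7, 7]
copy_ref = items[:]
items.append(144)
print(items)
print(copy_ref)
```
[2, 8, 7, 7, 144]
[2, 8, 7, 7]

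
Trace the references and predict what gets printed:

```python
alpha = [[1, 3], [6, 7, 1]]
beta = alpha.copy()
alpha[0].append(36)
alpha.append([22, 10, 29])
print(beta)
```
[[1, 3, 36], [6, 7, 1]]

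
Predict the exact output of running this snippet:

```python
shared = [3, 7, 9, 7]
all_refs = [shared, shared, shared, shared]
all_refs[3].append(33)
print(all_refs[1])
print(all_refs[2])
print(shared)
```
[3, 7, 9, 7, 33]
[3, 7, 9, 7, 33]
[3, 7, 9, 7, 33]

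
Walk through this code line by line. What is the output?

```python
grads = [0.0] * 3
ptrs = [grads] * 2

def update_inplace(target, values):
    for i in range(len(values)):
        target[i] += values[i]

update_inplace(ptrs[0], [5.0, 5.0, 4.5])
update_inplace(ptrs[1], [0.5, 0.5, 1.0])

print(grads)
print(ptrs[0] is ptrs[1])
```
[5.5, 5.5, 5.5]
True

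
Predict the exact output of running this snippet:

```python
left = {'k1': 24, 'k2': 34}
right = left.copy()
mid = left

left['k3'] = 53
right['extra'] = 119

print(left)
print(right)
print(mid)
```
{'k1': 24, 'k2': 34, 'k3': 53}
{'k1': 24, 'k2': 34, 'extra': 119}
{'k1': 24, 'k2': 34, 'k3': 53}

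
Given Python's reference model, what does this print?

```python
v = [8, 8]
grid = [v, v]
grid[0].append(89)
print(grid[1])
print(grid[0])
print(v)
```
[8, 8, 89]
[8, 8, 89]
[8, 8, 89]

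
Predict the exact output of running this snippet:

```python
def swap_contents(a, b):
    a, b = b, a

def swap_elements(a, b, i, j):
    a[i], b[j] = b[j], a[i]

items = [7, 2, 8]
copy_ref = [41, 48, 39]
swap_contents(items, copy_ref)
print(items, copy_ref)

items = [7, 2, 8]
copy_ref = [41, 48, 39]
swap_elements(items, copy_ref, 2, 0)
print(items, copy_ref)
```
[7, 2, 8] [41, 48, 39]
[7, 2, 41] [8, 48, 39]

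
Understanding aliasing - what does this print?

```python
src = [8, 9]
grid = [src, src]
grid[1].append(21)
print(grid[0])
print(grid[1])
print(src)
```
[8, 9, 21]
[8, 9, 21]
[8, 9, 21]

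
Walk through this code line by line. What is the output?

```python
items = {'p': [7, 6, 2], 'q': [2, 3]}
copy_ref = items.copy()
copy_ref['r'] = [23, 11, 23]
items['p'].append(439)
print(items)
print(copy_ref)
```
{'p': [7, 6, 2, 439], 'q': [2, 3]}
{'p': [7, 6, 2, 439], 'q': [2, 3], 'r': [23, 11, 23]}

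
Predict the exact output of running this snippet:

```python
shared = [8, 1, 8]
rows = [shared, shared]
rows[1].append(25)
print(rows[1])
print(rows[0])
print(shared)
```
[8, 1, 8, 25]
[8, 1, 8, 25]
[8, 1, 8, 25]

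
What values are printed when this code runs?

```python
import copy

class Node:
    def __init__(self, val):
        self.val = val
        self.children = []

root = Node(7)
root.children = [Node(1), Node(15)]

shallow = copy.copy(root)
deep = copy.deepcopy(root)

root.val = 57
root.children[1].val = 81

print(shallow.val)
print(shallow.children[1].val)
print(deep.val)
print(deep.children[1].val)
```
7
81
7
15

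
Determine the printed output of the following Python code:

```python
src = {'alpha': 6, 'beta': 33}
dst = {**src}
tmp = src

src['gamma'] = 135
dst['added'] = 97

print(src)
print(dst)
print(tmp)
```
{'alpha': 6, 'beta': 33, 'gamma': 135}
{'alpha': 6, 'beta': 33, 'added': 97}
{'alpha': 6, 'beta': 33, 'gamma': 135}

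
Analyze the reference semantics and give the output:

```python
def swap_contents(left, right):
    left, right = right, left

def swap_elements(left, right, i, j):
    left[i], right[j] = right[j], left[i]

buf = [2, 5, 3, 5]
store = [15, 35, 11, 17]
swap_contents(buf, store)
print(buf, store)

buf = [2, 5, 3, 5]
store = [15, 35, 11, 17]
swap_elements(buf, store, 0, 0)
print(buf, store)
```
[2, 5, 3, 5] [15, 35, 11, 17]
[15, 5, 3, 5] [2, 35, 11, 17]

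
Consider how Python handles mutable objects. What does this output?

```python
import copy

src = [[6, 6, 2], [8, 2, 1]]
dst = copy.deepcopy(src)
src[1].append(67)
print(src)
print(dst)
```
[[6, 6, 2], [8, 2, 1, 67]]
[[6, 6, 2], [8, 2, 1]]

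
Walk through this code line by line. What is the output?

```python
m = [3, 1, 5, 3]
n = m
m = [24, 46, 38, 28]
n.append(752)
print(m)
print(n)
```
[24, 46, 38, 28]
[3, 1, 5, 3, 752]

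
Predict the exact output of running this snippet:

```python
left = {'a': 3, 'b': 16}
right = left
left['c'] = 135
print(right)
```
{'a': 3, 'b': 16, 'c': 135}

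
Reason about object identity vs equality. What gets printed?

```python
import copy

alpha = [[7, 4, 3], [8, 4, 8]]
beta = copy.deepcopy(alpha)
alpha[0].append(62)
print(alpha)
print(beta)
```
[[7, 4, 3, 62], [8, 4, 8]]
[[7, 4, 3], [8, 4, 8]]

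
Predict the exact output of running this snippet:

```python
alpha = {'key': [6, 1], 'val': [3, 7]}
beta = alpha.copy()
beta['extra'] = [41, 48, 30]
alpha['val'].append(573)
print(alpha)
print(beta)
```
{'key': [6, 1], 'val': [3, 7, 573]}
{'key': [6, 1], 'val': [3, 7, 573], 'extra': [41, 48, 30]}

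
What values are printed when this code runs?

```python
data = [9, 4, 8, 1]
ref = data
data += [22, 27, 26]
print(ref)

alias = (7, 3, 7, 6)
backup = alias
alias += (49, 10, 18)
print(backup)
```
[9, 4, 8, 1, 22, 27, 26]
(7, 3, 7, 6)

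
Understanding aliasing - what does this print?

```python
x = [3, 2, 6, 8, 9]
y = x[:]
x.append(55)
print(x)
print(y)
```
[3, 2, 6, 8, 9, 55]
[3, 2, 6, 8, 9]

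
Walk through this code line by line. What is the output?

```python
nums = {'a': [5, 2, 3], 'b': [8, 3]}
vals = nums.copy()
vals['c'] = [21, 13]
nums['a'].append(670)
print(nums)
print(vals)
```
{'a': [5, 2, 3, 670], 'b': [8, 3]}
{'a': [5, 2, 3, 670], 'b': [8, 3], 'c': [21, 13]}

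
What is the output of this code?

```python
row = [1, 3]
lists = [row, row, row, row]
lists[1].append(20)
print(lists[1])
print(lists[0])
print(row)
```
[1, 3, 20]
[1, 3, 20]
[1, 3, 20]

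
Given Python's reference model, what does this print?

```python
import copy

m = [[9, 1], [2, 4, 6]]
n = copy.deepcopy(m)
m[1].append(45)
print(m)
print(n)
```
[[9, 1], [2, 4, 6, 45]]
[[9, 1], [2, 4, 6]]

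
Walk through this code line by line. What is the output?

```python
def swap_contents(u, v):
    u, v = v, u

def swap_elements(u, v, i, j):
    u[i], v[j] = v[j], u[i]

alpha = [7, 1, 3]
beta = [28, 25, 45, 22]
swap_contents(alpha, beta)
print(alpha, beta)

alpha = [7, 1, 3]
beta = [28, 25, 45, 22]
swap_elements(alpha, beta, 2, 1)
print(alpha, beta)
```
[7, 1, 3] [28, 25, 45, 22]
[7, 1, 25] [28, 3, 45, 22]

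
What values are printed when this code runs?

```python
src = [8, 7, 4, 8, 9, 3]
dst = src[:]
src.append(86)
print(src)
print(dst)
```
[8, 7, 4, 8, 9, 3, 86]
[8, 7, 4, 8, 9, 3]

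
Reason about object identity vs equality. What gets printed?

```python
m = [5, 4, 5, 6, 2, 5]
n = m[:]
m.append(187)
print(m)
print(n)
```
[5, 4, 5, 6, 2, 5, 187]
[5, 4, 5, 6, 2, 5]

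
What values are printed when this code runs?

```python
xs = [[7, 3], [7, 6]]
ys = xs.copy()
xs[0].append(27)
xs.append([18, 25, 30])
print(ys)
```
[[7, 3, 27], [7, 6]]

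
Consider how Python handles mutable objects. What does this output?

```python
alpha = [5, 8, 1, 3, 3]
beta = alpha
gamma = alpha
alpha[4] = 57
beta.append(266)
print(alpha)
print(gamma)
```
[5, 8, 1, 3, 57, 266]
[5, 8, 1, 3, 57, 266]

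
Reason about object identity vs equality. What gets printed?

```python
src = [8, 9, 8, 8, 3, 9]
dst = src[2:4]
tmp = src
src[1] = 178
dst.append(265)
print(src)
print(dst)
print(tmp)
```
[8, 178, 8, 8, 3, 9]
[8, 8, 265]
[8, 178, 8, 8, 3, 9]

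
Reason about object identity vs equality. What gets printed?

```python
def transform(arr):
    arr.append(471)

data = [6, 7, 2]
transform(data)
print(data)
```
[6, 7, 2, 471]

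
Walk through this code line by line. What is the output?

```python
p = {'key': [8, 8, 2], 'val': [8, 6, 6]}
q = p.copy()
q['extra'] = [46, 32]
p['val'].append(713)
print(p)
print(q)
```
{'key': [8, 8, 2], 'val': [8, 6, 6, 713]}
{'key': [8, 8, 2], 'val': [8, 6, 6, 713], 'extra': [46, 32]}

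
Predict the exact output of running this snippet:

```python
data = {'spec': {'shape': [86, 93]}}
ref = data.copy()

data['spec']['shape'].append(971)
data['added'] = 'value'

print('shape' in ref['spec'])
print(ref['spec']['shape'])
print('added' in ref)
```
True
[86, 93, 971]
False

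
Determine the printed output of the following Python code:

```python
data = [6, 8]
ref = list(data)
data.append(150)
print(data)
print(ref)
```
[6, 8, 150]
[6, 8]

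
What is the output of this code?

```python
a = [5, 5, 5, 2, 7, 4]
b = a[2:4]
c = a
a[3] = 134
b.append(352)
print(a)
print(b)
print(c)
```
[5, 5, 5, 134, 7, 4]
[5, 2, 352]
[5, 5, 5, 134, 7, 4]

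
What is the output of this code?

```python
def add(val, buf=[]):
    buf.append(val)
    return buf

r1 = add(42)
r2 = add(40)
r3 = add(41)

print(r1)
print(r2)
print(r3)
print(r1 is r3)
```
[42, 40, 41]
[42, 40, 41]
[42, 40, 41]
True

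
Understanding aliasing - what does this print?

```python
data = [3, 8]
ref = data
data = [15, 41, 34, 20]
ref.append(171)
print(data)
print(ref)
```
[15, 41, 34, 20]
[3, 8, 171]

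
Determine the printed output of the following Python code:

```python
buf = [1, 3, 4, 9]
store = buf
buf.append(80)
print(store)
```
[1, 3, 4, 9, 80]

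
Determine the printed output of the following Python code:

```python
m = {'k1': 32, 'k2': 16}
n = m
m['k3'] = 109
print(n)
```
{'k1': 32, 'k2': 16, 'k3': 109}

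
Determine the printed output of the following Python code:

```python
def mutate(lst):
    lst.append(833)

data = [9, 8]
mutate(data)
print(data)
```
[9, 8, 833]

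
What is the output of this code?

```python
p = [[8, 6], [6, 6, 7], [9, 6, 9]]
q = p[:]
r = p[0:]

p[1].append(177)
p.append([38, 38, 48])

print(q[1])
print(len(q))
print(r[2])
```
[6, 6, 7, 177]
3
[9, 6, 9]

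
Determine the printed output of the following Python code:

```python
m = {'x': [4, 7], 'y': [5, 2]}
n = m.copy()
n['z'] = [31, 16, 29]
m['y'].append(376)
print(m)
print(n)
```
{'x': [4, 7], 'y': [5, 2, 376]}
{'x': [4, 7], 'y': [5, 2, 376], 'z': [31, 16, 29]}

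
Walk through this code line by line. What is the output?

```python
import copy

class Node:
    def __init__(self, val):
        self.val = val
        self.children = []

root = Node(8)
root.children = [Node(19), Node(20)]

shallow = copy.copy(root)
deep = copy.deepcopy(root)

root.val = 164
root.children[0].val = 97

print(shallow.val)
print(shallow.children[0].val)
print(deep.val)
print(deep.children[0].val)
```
8
97
8
19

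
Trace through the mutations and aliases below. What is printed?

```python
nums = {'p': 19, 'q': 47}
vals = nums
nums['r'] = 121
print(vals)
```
{'p': 19, 'q': 47, 'r': 121}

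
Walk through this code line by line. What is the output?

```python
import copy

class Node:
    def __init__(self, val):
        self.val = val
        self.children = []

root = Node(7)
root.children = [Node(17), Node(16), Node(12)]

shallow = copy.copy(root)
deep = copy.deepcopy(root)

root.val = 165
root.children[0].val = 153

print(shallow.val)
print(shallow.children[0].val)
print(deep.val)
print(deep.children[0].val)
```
7
153
7
17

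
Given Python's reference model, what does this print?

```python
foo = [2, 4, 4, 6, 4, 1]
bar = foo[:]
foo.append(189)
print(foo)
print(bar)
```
[2, 4, 4, 6, 4, 1, 189]
[2, 4, 4, 6, 4, 1]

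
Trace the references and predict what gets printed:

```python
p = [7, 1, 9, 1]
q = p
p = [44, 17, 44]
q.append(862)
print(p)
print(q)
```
[44, 17, 44]
[7, 1, 9, 1, 862]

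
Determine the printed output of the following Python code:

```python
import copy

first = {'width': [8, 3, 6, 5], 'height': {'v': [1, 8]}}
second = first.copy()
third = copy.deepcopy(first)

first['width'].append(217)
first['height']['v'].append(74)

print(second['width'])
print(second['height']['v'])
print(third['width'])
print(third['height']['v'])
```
[8, 3, 6, 5, 217]
[1, 8, 74]
[8, 3, 6, 5]
[1, 8]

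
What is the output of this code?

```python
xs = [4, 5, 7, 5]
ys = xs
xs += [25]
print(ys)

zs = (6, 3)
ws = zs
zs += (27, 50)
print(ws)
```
[4, 5, 7, 5, 25]
(6, 3)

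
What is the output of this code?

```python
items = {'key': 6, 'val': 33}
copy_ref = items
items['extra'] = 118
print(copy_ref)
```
{'key': 6, 'val': 33, 'extra': 118}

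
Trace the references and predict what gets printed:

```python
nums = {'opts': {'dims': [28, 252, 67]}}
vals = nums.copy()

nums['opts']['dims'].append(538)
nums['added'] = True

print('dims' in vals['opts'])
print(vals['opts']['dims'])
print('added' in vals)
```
True
[28, 252, 67, 538]
False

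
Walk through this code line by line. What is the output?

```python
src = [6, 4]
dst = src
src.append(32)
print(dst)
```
[6, 4, 32]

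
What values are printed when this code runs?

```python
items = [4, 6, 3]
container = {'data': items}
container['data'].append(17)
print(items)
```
[4, 6, 3, 17]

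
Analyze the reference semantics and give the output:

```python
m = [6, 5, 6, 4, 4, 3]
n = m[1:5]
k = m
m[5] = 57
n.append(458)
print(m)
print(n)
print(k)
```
[6, 5, 6, 4, 4, 57]
[5, 6, 4, 4, 458]
[6, 5, 6, 4, 4, 57]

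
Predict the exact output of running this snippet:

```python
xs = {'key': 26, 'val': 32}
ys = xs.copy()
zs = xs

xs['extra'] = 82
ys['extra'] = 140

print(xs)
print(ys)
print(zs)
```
{'key': 26, 'val': 32, 'extra': 82}
{'key': 26, 'val': 32, 'extra': 140}
{'key': 26, 'val': 32, 'extra': 82}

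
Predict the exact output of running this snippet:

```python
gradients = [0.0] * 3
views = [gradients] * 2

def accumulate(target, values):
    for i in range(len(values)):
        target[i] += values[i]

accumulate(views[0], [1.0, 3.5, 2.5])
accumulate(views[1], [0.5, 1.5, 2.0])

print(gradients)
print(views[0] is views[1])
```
[1.5, 5.0, 4.5]
True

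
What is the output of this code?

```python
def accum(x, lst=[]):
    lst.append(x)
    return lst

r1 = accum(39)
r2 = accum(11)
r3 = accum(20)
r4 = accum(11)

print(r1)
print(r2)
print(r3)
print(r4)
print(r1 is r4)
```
[39, 11, 20, 11]
[39, 11, 20, 11]
[39, 11, 20, 11]
[39, 11, 20, 11]
True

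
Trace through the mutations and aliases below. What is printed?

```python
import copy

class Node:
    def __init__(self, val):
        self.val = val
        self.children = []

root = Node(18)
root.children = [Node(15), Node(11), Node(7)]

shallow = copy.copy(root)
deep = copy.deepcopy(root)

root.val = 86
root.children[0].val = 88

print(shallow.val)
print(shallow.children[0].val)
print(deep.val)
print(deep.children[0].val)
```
18
88
18
15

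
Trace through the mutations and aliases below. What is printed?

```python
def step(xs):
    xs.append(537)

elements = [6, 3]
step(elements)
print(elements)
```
[6, 3, 537]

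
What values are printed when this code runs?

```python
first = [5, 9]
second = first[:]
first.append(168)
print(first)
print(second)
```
[5, 9, 168]
[5, 9]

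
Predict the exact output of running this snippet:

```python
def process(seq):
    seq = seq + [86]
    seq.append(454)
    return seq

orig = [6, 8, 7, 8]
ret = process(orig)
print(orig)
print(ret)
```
[6, 8, 7, 8]
[6, 8, 7, 8, 86, 454]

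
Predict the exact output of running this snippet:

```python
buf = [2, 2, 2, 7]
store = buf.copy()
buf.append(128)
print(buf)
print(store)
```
[2, 2, 2, 7, 128]
[2, 2, 2, 7]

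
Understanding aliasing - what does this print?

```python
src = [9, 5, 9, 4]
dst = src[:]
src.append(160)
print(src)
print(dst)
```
[9, 5, 9, 4, 160]
[9, 5, 9, 4]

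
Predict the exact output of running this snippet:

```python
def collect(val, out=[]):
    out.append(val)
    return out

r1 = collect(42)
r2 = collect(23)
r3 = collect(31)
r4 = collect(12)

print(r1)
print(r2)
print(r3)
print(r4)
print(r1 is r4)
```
[42, 23, 31, 12]
[42, 23, 31, 12]
[42, 23, 31, 12]
[42, 23, 31, 12]
True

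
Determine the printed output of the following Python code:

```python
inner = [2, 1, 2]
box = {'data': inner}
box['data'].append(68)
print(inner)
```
[2, 1, 2, 68]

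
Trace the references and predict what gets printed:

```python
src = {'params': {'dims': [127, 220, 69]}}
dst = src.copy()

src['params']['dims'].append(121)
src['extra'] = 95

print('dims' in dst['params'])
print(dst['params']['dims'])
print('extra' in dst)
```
True
[127, 220, 69, 121]
False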